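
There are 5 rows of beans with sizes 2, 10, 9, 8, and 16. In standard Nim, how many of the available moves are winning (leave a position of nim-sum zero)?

1

Bitwise XOR of the heap sizes:
  00010  (2)
  01010  (10)
  01001  (9)
  01000  (8)
  10000  (16)
  -----
  11001  (25)
The overall nim-sum is X = 25. A row of size p has a winning move iff p XOR X < p (reduce it to p XOR X).
  2: 2 XOR 25 = 27 ≥ 2 — no move.
  10: 10 XOR 25 = 19 ≥ 10 — no move.
  9: 9 XOR 25 = 16 ≥ 9 — no move.
  8: 8 XOR 25 = 17 ≥ 8 — no move.
  16: 16 XOR 25 = 9 < 16 — winning move (to 9).
That gives 1 winning move.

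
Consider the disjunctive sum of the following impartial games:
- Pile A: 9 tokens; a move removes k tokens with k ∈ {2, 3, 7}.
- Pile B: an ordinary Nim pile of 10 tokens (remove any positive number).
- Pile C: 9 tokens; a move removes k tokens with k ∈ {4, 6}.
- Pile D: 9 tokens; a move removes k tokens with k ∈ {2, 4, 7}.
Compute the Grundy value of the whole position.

For pile A, compute g(0), g(1), … with moves {2, 3, 7}:
g(0) = mex{} = 0
g(1) = mex{} = 0
g(2) = mex{0} = 1
g(3) = mex{0} = 1
g(4) = mex{0,1} = 2
g(5) = mex{1} = 0
g(6) = mex{1,2} = 0
g(7) = mex{0,2} = 1
g(8) = mex{0} = 1
g(9) = mex{0,1} = 2
So g(9) = 2.
Pile B is a plain Nim pile of size 10, so its Grundy value is 10.
Grundy values for pile C (subtraction set {4, 6}):
k:     0  1  2  3  4  5  6  7  8  9
g(k):  0  0  0  0  1  1  1  1  2  2
So g(9) = 2.
Build the Grundy sequence for pile D with g(k) = mex{g(k−s) : s ∈ {2, 4, 7}, s ≤ k}:
g(0) = mex{} = 0
g(1) = mex{} = 0
g(2) = mex{0} = 1
g(3) = mex{0} = 1
g(4) = mex{0,1} = 2
g(5) = mex{0,1} = 2
g(6) = mex{1,2} = 0
g(7) = mex{0,1,2} = 3
g(8) = mex{0,2} = 1
g(9) = mex{1,2,3} = 0
So g(9) = 0.
By the Sprague-Grundy theorem, the Grundy value of a sum of independent games is the XOR of the component values.
Combined value = 2 XOR 10 XOR 2 XOR 0 = 10.

10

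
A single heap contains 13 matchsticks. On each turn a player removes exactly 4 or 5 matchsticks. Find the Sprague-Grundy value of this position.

1

Compute g(0), g(1), … for moves {4, 5}:
k:     0  1  2  3  4  5  6  7  8  9 10 11 12 13
g(k):  0  0  0  0  1  1  1  1  2  0  0  0  0  1
So g(13) = 1.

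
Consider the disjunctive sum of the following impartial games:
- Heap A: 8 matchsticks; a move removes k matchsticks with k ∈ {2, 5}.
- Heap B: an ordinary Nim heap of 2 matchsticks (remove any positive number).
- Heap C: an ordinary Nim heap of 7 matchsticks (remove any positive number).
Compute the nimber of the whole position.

5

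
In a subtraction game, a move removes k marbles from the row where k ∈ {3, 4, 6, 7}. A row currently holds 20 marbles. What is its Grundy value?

0

Grundy values for subtraction set {3, 4, 6, 7}:
k:     0  1  2  3  4  5  6  7  8  9 10 11 12 13 14 15 16 17 18 19 20
g(k):  0  0  0  1  1  1  2  2  2  3  0  0  0  1  1  1  2  2  2  3  0
So g(20) = 0.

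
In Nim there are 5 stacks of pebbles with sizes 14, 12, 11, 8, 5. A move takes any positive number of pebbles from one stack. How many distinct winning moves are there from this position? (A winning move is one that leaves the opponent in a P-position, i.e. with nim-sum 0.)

3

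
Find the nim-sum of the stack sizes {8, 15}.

7

Compute the nim-sum pairwise:
8 ⊕ 15 = 7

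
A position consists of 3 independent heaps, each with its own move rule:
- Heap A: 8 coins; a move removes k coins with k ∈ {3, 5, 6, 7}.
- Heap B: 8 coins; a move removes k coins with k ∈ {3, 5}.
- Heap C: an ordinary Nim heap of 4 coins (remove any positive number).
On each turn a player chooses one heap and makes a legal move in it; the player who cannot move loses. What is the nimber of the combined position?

6

For heap A, compute g(0), g(1), … with moves {3, 5, 6, 7}:
g(0) = mex{} = 0
g(1) = mex{} = 0
g(2) = mex{} = 0
g(3) = mex{0} = 1
g(4) = mex{0} = 1
g(5) = mex{0} = 1
g(6) = mex{0,1} = 2
g(7) = mex{0,1} = 2
g(8) = mex{0,1} = 2
So g(8) = 2.
For heap B, compute g(0), g(1), … with moves {3, 5}:
g(0) = mex{} = 0
g(1) = mex{} = 0
g(2) = mex{} = 0
g(3) = mex{0} = 1
g(4) = mex{0} = 1
g(5) = mex{0} = 1
g(6) = mex{0,1} = 2
g(7) = mex{0,1} = 2
g(8) = mex{1} = 0
So g(8) = 0.
Heap C is a plain Nim heap of size 4, so its Grundy value is 4.
By the Sprague-Grundy theorem, the Grundy value of a sum of independent games is the XOR of the component values.
Combined value = 2 XOR 0 XOR 4 = 6.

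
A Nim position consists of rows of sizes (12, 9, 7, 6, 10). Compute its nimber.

14

Bitwise XOR of the heap sizes:
  1100  (12)
  1001  (9)
  0111  (7)
  0110  (6)
  1010  (10)
  ----
  1110  (14)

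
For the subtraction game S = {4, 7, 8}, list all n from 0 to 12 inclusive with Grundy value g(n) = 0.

0, 1, 2, 3, 12

Grundy values for subtraction set {4, 7, 8}:
k:     0  1  2  3  4  5  6  7  8  9 10 11 12
g(k):  0  0  0  0  1  1  1  1  2  2  2  2  0
The P-positions (g = 0) in 0..12 are 0, 1, 2, 3, 12.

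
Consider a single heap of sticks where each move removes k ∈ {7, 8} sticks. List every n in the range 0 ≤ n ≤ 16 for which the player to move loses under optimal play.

Compute g(0), g(1), … for moves {7, 8}:
k:     0  1  2  3  4  5  6  7  8  9 10 11 12 13 14 15 16
g(k):  0  0  0  0  0  0  0  1  1  1  1  1  1  1  2  0  0
The P-positions (g = 0) in 0..16 are 0, 1, 2, 3, 4, 5, 6, 15, 16.

0, 1, 2, 3, 4, 5, 6, 15, 16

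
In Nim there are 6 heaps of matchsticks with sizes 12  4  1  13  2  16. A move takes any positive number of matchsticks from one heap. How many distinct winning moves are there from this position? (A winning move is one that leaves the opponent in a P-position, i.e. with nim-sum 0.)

1

Nim-sum: 12 ^ 4 ^ 1 ^ 13 ^ 2 ^ 16 = 22.
The overall nim-sum is X = 22. A heap of size p has a winning move iff p XOR X < p (reduce it to p XOR X).
  12: 12 XOR 22 = 26 ≥ 12 — no move.
  4: 4 XOR 22 = 18 ≥ 4 — no move.
  1: 1 XOR 22 = 23 ≥ 1 — no move.
  13: 13 XOR 22 = 27 ≥ 13 — no move.
  2: 2 XOR 22 = 20 ≥ 2 — no move.
  16: 16 XOR 22 = 6 < 16 — winning move (to 6).
That gives 1 winning move.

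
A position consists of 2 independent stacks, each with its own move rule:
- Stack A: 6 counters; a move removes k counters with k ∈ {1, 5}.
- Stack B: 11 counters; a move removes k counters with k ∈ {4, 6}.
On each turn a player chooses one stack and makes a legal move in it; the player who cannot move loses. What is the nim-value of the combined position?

Grundy values for stack A (subtraction set {1, 5}):
g(0) = mex{} = 0
g(1) = mex{0} = 1
g(2) = mex{1} = 0
g(3) = mex{0} = 1
g(4) = mex{1} = 0
g(5) = mex{0} = 1
g(6) = mex{1} = 0
So g(6) = 0.
Build the Grundy sequence for stack B with g(k) = mex{g(k−s) : s ∈ {4, 6}, s ≤ k}:
k:     0  1  2  3  4  5  6  7  8  9 10 11
g(k):  0  0  0  0  1  1  1  1  2  2  0  0
So g(11) = 0.
By the Sprague-Grundy theorem, the Grundy value of a sum of independent games is the XOR of the component values.
Combined value = 0 XOR 0 = 0.

0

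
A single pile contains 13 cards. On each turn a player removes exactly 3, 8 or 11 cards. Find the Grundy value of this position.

2

Build the Grundy sequence with g(k) = mex{g(k−s) : s ∈ {3, 8, 11}, s ≤ k}:
k:     0  1  2  3  4  5  6  7  8  9 10 11 12 13
g(k):  0  0  0  1  1  1  0  0  2  1  1  3  2  2
So g(13) = 2.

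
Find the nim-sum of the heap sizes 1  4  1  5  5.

4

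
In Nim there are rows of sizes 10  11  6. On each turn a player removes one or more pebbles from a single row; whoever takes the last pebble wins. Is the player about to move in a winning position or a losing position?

Compute the nim-sum pairwise:
10 ^ 11 = 1
1 ^ 6 = 7
The nim-sum is 7 ≠ 0, so this is an N-position: the player to move can win.

Winning position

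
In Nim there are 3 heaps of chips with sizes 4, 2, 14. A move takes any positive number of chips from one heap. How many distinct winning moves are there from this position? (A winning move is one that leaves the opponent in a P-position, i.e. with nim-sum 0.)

Nim-sum: 4 ⊕ 2 ⊕ 14 = 8.
The overall nim-sum is X = 8. A heap of size p has a winning move iff p XOR X < p (reduce it to p XOR X).
  4: 4 XOR 8 = 12 ≥ 4 — no move.
  2: 2 XOR 8 = 10 ≥ 2 — no move.
  14: 14 XOR 8 = 6 < 14 — winning move (to 6).
That gives 1 winning move.

1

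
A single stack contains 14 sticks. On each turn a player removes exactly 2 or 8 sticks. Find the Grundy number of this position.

0

Build the Grundy sequence with g(k) = mex{g(k−s) : s ∈ {2, 8}, s ≤ k}:
k:     0  1  2  3  4  5  6  7  8  9 10 11 12 13 14
g(k):  0  0  1  1  0  0  1  1  2  2  0  0  1  1  0
So g(14) = 0.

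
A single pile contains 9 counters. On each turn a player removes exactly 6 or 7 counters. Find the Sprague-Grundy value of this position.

Compute g(0), g(1), … for moves {6, 7}:
k:     0  1  2  3  4  5  6  7  8  9
g(k):  0  0  0  0  0  0  1  1  1  1
So g(9) = 1.

1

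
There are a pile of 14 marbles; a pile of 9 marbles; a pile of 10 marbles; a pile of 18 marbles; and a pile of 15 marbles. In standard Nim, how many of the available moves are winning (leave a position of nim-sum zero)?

1

Nim-sum: 14 ^ 9 ^ 10 ^ 18 ^ 15 = 16.
The overall nim-sum is X = 16. A pile of size p has a winning move iff p XOR X < p (reduce it to p XOR X).
  14: 14 XOR 16 = 30 ≥ 14 — no move.
  9: 9 XOR 16 = 25 ≥ 9 — no move.
  10: 10 XOR 16 = 26 ≥ 10 — no move.
  18: 18 XOR 16 = 2 < 18 — winning move (to 2).
  15: 15 XOR 16 = 31 ≥ 15 — no move.
That gives 1 winning move.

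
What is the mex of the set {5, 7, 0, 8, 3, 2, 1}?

The values 0, 1, 2, 3 are all present; 4 is the first non-negative integer missing from the set.

4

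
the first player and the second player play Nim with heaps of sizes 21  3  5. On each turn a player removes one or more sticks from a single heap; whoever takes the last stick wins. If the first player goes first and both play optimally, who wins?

the first player wins

Compute the nim-sum pairwise:
21 XOR 3 = 22
22 XOR 5 = 19
The nim-sum is 19 ≠ 0, so this is an N-position: the player to move can win; the first player has a winning move.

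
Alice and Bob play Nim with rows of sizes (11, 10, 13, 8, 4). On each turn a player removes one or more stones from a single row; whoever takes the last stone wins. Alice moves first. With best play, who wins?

Bob wins

Write each in binary and XOR column by column:
  1011  (11)
  1010  (10)
  1101  (13)
  1000  (8)
  0100  (4)
  ----
  0000  (0)
The nim-sum is 0, so this is a P-position: the player to move is in a losing position under optimal play; Alice is about to move from it and so loses — Bob wins.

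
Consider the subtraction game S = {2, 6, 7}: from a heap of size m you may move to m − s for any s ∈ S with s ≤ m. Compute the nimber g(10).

3

Compute g(0), g(1), … for moves {2, 6, 7}:
g(0) = mex{} = 0
g(1) = mex{} = 0
g(2) = mex{0} = 1
g(3) = mex{0} = 1
g(4) = mex{1} = 0
g(5) = mex{1} = 0
g(6) = mex{0} = 1
g(7) = mex{0} = 1
g(8) = mex{0,1} = 2
g(9) = mex{1} = 0
g(10) = mex{0,1,2} = 3
So g(10) = 3.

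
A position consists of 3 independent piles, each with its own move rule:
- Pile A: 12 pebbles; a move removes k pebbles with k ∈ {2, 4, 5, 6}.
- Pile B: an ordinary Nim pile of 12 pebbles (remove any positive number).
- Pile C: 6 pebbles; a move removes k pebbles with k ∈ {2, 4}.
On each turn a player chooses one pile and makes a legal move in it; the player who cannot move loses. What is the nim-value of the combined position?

14

Build the Grundy sequence for pile A with g(k) = mex{g(k−s) : s ∈ {2, 4, 5, 6}, s ≤ k}:
k:     0  1  2  3  4  5  6  7  8  9 10 11 12
g(k):  0  0  1  1  2  2  3  3  0  0  1  1  2
So g(12) = 2.
Pile B is a plain Nim pile of size 12, so its Grundy value is 12.
Grundy values for pile C (subtraction set {2, 4}):
k:     0  1  2  3  4  5  6
g(k):  0  0  1  1  2  2  0
So g(6) = 0.
The value of a disjunctive sum is the nim-sum of the parts.
Combined value = 2 ⊕ 12 ⊕ 0 = 14.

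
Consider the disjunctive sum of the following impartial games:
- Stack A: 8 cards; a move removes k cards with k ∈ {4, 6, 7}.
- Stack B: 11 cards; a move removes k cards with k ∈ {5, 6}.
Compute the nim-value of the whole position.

2

For stack A, compute g(0), g(1), … with moves {4, 6, 7}:
k:     0  1  2  3  4  5  6  7  8
g(k):  0  0  0  0  1  1  1  1  2
So g(8) = 2.
Grundy values for stack B (subtraction set {5, 6}):
k:     0  1  2  3  4  5  6  7  8  9 10 11
g(k):  0  0  0  0  0  1  1  1  1  1  2  0
So g(11) = 0.
The value of a disjunctive sum is the nim-sum of the parts.
Combined value = 2 XOR 0 = 2.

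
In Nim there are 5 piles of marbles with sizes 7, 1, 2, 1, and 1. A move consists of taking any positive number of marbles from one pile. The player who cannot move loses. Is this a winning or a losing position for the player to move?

Bitwise XOR of the heap sizes:
  111  (7)
  001  (1)
  010  (2)
  001  (1)
  001  (1)
  ---
  100  (4)
The nim-sum is 4 ≠ 0, so this is an N-position: the player to move can win.

Winning position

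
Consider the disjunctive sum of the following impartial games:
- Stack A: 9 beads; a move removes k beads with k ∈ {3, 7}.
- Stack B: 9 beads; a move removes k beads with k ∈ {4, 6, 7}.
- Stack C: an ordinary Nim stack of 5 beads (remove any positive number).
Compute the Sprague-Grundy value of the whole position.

6

For stack A, compute g(0), g(1), … with moves {3, 7}:
k:     0  1  2  3  4  5  6  7  8  9
g(k):  0  0  0  1  1  1  0  2  2  1
So g(9) = 1.
Grundy values for stack B (subtraction set {4, 6, 7}):
g(0) = mex{} = 0
g(1) = mex{} = 0
g(2) = mex{} = 0
g(3) = mex{} = 0
g(4) = mex{0} = 1
g(5) = mex{0} = 1
g(6) = mex{0} = 1
g(7) = mex{0} = 1
g(8) = mex{0,1} = 2
g(9) = mex{0,1} = 2
So g(9) = 2.
Stack C is a plain Nim stack of size 5, so its Grundy value is 5.
By the Sprague-Grundy theorem, the Grundy value of a sum of independent games is the XOR of the component values.
Combined value = 1 XOR 2 XOR 5 = 6.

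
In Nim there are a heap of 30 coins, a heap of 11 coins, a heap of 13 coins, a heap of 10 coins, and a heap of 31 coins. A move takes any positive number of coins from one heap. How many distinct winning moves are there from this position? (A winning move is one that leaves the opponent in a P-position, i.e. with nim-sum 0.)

Compute the nim-sum pairwise:
30 ⊕ 11 = 21
21 ⊕ 13 = 24
24 ⊕ 10 = 18
18 ⊕ 31 = 13
The overall nim-sum is X = 13. A heap of size p has a winning move iff p XOR X < p (reduce it to p XOR X).
  30: 30 XOR 13 = 19 < 30 — winning move (to 19).
  11: 11 XOR 13 = 6 < 11 — winning move (to 6).
  13: 13 XOR 13 = 0 < 13 — winning move (to 0).
  10: 10 XOR 13 = 7 < 10 — winning move (to 7).
  31: 31 XOR 13 = 18 < 31 — winning move (to 18).
That gives 5 winning moves.

5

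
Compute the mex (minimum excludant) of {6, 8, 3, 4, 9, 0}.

0 is in the set but 1 is not, so the mex is 1.

1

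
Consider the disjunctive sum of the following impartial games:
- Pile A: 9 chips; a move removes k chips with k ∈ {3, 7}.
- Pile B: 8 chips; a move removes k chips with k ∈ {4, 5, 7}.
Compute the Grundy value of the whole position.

For pile A, compute g(0), g(1), … with moves {3, 7}:
k:     0  1  2  3  4  5  6  7  8  9
g(k):  0  0  0  1  1  1  0  2  2  1
So g(9) = 1.
Grundy values for pile B (subtraction set {4, 5, 7}):
k:     0  1  2  3  4  5  6  7  8
g(k):  0  0  0  0  1  1  1  1  2
So g(8) = 2.
The value of a disjunctive sum is the nim-sum of the parts.
Combined value = 1 ⊕ 2 = 3.

3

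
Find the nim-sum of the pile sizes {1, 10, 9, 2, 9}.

Nim-sum: 1 XOR 10 XOR 9 XOR 2 XOR 9 = 9.

9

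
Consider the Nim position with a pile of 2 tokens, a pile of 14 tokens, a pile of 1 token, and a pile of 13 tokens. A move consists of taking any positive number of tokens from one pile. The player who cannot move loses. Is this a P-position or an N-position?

Bitwise XOR of the heap sizes:
  0010  (2)
  1110  (14)
  0001  (1)
  1101  (13)
  ----
  0000  (0)
The nim-sum is 0, so this is a P-position: the player to move is in a losing position under optimal play.

P-position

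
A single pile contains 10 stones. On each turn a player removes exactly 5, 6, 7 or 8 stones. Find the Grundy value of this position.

Grundy values for subtraction set {5, 6, 7, 8}:
k:     0  1  2  3  4  5  6  7  8  9 10
g(k):  0  0  0  0  0  1  1  1  1  1  2
So g(10) = 2.

2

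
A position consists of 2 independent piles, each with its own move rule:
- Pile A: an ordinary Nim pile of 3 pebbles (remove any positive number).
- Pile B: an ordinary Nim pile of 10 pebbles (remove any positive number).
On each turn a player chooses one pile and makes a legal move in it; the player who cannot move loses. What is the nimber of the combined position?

Pile A is a plain Nim pile of size 3, so its Grundy value is 3.
Pile B is a plain Nim pile of size 10, so its Grundy value is 10.
By the Sprague-Grundy theorem, the Grundy value of a sum of independent games is the XOR of the component values.
Combined value = 3 ⊕ 10 = 9.

9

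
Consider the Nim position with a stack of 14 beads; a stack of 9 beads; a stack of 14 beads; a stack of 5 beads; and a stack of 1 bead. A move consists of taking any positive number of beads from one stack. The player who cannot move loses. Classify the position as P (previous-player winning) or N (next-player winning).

Write each in binary and XOR column by column:
  1110  (14)
  1001  (9)
  1110  (14)
  0101  (5)
  0001  (1)
  ----
  1101  (13)
The nim-sum is 13 ≠ 0, so this is an N-position: the player to move can win.

N-position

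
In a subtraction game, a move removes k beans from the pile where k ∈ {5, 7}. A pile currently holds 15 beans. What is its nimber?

0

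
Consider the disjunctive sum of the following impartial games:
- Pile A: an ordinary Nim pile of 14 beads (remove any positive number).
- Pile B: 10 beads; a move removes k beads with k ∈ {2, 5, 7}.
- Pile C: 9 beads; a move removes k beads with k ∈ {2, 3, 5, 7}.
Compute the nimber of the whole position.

Pile A is a plain Nim pile of size 14, so its Grundy value is 14.
For pile B, compute g(0), g(1), … with moves {2, 5, 7}:
g(0) = mex{} = 0
g(1) = mex{} = 0
g(2) = mex{0} = 1
g(3) = mex{0} = 1
g(4) = mex{1} = 0
g(5) = mex{0,1} = 2
g(6) = mex{0} = 1
g(7) = mex{0,1,2} = 3
g(8) = mex{0,1} = 2
g(9) = mex{0,1,3} = 2
g(10) = mex{1,2} = 0
So g(10) = 0.
For pile C, compute g(0), g(1), … with moves {2, 3, 5, 7}:
g(0) = mex{} = 0
g(1) = mex{} = 0
g(2) = mex{0} = 1
g(3) = mex{0} = 1
g(4) = mex{0,1} = 2
g(5) = mex{0,1} = 2
g(6) = mex{0,1,2} = 3
g(7) = mex{0,1,2} = 3
g(8) = mex{0,1,2,3} = 4
g(9) = mex{1,2,3} = 0
So g(9) = 0.
By the Sprague-Grundy theorem, the Grundy value of a sum of independent games is the XOR of the component values.
Combined value = 14 ⊕ 0 ⊕ 0 = 14.

14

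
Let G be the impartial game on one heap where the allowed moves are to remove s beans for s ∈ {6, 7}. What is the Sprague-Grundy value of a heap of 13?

Compute g(0), g(1), … for moves {6, 7}:
k:     0  1  2  3  4  5  6  7  8  9 10 11 12 13
g(k):  0  0  0  0  0  0  1  1  1  1  1  1  2  0
So g(13) = 0.

0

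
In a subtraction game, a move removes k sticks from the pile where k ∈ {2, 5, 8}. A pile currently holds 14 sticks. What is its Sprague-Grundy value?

Compute g(0), g(1), … for moves {2, 5, 8}:
k:     0  1  2  3  4  5  6  7  8  9 10 11 12 13 14
g(k):  0  0  1  1  0  2  1  0  2  1  0  0  1  1  0
So g(14) = 0.

0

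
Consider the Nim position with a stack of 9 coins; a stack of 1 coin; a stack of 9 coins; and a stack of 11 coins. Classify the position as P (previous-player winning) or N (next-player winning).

Nim-sum: 9 XOR 1 XOR 9 XOR 11 = 10.
The nim-sum is 10 ≠ 0, so this is an N-position: the player to move can win.

N-position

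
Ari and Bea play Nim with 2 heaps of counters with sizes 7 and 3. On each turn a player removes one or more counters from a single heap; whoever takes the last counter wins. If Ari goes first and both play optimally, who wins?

Ari wins

Nim-sum: 7 XOR 3 = 4.
The nim-sum is 4 ≠ 0, so this is an N-position: the player to move can win; Ari has a winning move.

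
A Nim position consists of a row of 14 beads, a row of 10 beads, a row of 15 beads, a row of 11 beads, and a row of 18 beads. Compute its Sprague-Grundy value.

Compute the nim-sum pairwise:
14 XOR 10 = 4
4 XOR 15 = 11
11 XOR 11 = 0
0 XOR 18 = 18

18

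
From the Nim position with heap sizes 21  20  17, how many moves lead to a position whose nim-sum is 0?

Compute the nim-sum pairwise:
21 ^ 20 = 1
1 ^ 17 = 16
The overall nim-sum is X = 16. A heap of size p has a winning move iff p XOR X < p (reduce it to p XOR X).
  21: 21 XOR 16 = 5 < 21 — winning move (to 5).
  20: 20 XOR 16 = 4 < 20 — winning move (to 4).
  17: 17 XOR 16 = 1 < 17 — winning move (to 1).
That gives 3 winning moves.

3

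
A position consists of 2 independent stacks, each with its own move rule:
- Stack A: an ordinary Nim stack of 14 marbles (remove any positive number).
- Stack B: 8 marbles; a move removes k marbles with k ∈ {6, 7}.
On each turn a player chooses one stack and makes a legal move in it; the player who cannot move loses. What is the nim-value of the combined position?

15

Stack A is a plain Nim stack of size 14, so its Grundy value is 14.
For stack B, compute g(0), g(1), … with moves {6, 7}:
g(0) = mex{} = 0
g(1) = mex{} = 0
g(2) = mex{} = 0
g(3) = mex{} = 0
g(4) = mex{} = 0
g(5) = mex{} = 0
g(6) = mex{0} = 1
g(7) = mex{0} = 1
g(8) = mex{0} = 1
So g(8) = 1.
By the Sprague-Grundy theorem, the Grundy value of a sum of independent games is the XOR of the component values.
Combined value = 14 XOR 1 = 15.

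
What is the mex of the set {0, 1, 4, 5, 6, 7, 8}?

The values 0, 1 are all present; 2 is the first non-negative integer missing from the set.

2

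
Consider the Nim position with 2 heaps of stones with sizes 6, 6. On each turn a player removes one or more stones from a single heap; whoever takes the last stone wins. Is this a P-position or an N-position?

Nim-sum: 6 ⊕ 6 = 0.
The nim-sum is 0, so this is a P-position: the player to move is in a losing position under optimal play.

P-position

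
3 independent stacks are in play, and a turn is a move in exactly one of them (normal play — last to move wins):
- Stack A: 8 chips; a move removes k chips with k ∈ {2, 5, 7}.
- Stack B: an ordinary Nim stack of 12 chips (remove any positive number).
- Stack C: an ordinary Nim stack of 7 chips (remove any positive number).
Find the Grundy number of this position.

9

Build the Grundy sequence for stack A with g(k) = mex{g(k−s) : s ∈ {2, 5, 7}, s ≤ k}:
g(0) = mex{} = 0
g(1) = mex{} = 0
g(2) = mex{0} = 1
g(3) = mex{0} = 1
g(4) = mex{1} = 0
g(5) = mex{0,1} = 2
g(6) = mex{0} = 1
g(7) = mex{0,1,2} = 3
g(8) = mex{0,1} = 2
So g(8) = 2.
Stack B is a plain Nim stack of size 12, so its Grundy value is 12.
Stack C is a plain Nim stack of size 7, so its Grundy value is 7.
By the Sprague-Grundy theorem, the Grundy value of a sum of independent games is the XOR of the component values.
Combined value = 2 XOR 12 XOR 7 = 9.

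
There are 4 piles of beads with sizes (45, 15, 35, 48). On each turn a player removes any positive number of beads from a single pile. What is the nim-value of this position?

Nim-sum: 45 ^ 15 ^ 35 ^ 48 = 49.

49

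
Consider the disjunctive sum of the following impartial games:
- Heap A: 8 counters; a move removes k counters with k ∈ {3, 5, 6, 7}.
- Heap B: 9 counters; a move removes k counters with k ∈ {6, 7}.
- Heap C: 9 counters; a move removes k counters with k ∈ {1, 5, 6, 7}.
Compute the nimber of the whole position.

Build the Grundy sequence for heap A with g(k) = mex{g(k−s) : s ∈ {3, 5, 6, 7}, s ≤ k}:
k:     0  1  2  3  4  5  6  7  8
g(k):  0  0  0  1  1  1  2  2  2
So g(8) = 2.
Build the Grundy sequence for heap B with g(k) = mex{g(k−s) : s ∈ {6, 7}, s ≤ k}:
k:     0  1  2  3  4  5  6  7  8  9
g(k):  0  0  0  0  0  0  1  1  1  1
So g(9) = 1.
Grundy values for heap C (subtraction set {1, 5, 6, 7}):
k:     0  1  2  3  4  5  6  7  8  9
g(k):  0  1  0  1  0  1  2  3  2  3
So g(9) = 3.
The value of a disjunctive sum is the nim-sum of the parts.
Combined value = 2 XOR 1 XOR 3 = 0.

0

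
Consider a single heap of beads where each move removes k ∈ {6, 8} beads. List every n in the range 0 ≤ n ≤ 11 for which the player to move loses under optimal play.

0, 1, 2, 3, 4, 5

Compute g(0), g(1), … for moves {6, 8}:
k:     0  1  2  3  4  5  6  7  8  9 10 11
g(k):  0  0  0  0  0  0  1  1  1  1  1  1
The P-positions (g = 0) in 0..11 are 0, 1, 2, 3, 4, 5.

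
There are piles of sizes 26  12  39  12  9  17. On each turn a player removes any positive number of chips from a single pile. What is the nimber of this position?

37

In binary:
  011010  (26)
  001100  (12)
  100111  (39)
  001100  (12)
  001001  (9)
  010001  (17)
  ------
  100101  (37)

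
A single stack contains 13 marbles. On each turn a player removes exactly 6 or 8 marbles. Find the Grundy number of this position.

Build the Grundy sequence with g(k) = mex{g(k−s) : s ∈ {6, 8}, s ≤ k}:
k:     0  1  2  3  4  5  6  7  8  9 10 11 12 13
g(k):  0  0  0  0  0  0  1  1  1  1  1  1  2  2
So g(13) = 2.

2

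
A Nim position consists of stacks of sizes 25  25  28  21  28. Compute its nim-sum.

Write each in binary and XOR column by column:
  11001  (25)
  11001  (25)
  11100  (28)
  10101  (21)
  11100  (28)
  -----
  10101  (21)

21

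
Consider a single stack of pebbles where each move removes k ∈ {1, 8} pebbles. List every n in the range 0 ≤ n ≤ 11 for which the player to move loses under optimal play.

Compute g(0), g(1), … for moves {1, 8}:
g(0) = mex{} = 0
g(1) = mex{0} = 1
g(2) = mex{1} = 0
g(3) = mex{0} = 1
g(4) = mex{1} = 0
g(5) = mex{0} = 1
g(6) = mex{1} = 0
g(7) = mex{0} = 1
g(8) = mex{0,1} = 2
g(9) = mex{1,2} = 0
g(10) = mex{0} = 1
g(11) = mex{1} = 0
The P-positions (g = 0) in 0..11 are 0, 2, 4, 6, 9, 11.

0, 2, 4, 6, 9, 11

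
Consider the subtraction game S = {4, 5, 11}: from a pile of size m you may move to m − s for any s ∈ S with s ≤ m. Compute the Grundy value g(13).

Build the Grundy sequence with g(k) = mex{g(k−s) : s ∈ {4, 5, 11}, s ≤ k}:
k:     0  1  2  3  4  5  6  7  8  9 10 11 12 13
g(k):  0  0  0  0  1  1  1  1  2  0  0  2  3  1
So g(13) = 1.

1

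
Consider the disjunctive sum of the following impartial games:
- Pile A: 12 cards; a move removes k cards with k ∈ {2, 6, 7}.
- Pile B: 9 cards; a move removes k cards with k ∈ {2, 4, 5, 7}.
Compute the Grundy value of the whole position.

Grundy values for pile A (subtraction set {2, 6, 7}):
g(0) = mex{} = 0
g(1) = mex{} = 0
g(2) = mex{0} = 1
g(3) = mex{0} = 1
g(4) = mex{1} = 0
g(5) = mex{1} = 0
g(6) = mex{0} = 1
g(7) = mex{0} = 1
g(8) = mex{0,1} = 2
g(9) = mex{1} = 0
g(10) = mex{0,1,2} = 3
g(11) = mex{0} = 1
g(12) = mex{0,1,3} = 2
So g(12) = 2.
For pile B, compute g(0), g(1), … with moves {2, 4, 5, 7}:
g(0) = mex{} = 0
g(1) = mex{} = 0
g(2) = mex{0} = 1
g(3) = mex{0} = 1
g(4) = mex{0,1} = 2
g(5) = mex{0,1} = 2
g(6) = mex{0,1,2} = 3
g(7) = mex{0,1,2} = 3
g(8) = mex{0,1,2,3} = 4
g(9) = mex{1,2,3} = 0
So g(9) = 0.
The value of a disjunctive sum is the nim-sum of the parts.
Combined value = 2 ⊕ 0 = 2.

2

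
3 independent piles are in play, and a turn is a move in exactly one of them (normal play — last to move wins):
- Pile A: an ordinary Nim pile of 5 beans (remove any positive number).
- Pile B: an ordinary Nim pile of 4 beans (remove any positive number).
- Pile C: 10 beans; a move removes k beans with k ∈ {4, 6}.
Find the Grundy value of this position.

1

Pile A is a plain Nim pile of size 5, so its Grundy value is 5.
Pile B is a plain Nim pile of size 4, so its Grundy value is 4.
Build the Grundy sequence for pile C with g(k) = mex{g(k−s) : s ∈ {4, 6}, s ≤ k}:
g(0) = mex{} = 0
g(1) = mex{} = 0
g(2) = mex{} = 0
g(3) = mex{} = 0
g(4) = mex{0} = 1
g(5) = mex{0} = 1
g(6) = mex{0} = 1
g(7) = mex{0} = 1
g(8) = mex{0,1} = 2
g(9) = mex{0,1} = 2
g(10) = mex{1} = 0
So g(10) = 0.
By the Sprague-Grundy theorem, the Grundy value of a sum of independent games is the XOR of the component values.
Combined value = 5 ⊕ 4 ⊕ 0 = 1.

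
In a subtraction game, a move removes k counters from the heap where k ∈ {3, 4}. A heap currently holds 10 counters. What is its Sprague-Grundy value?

Grundy values for subtraction set {3, 4}:
g(0) = mex{} = 0
g(1) = mex{} = 0
g(2) = mex{} = 0
g(3) = mex{0} = 1
g(4) = mex{0} = 1
g(5) = mex{0} = 1
g(6) = mex{0,1} = 2
g(7) = mex{1} = 0
g(8) = mex{1} = 0
g(9) = mex{1,2} = 0
g(10) = mex{0,2} = 1
So g(10) = 1.

1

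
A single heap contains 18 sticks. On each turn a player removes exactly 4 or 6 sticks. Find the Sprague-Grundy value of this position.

2

Grundy values for subtraction set {4, 6}:
k:     0  1  2  3  4  5  6  7  8  9 10 11 12 13 14 15 16 17 18
g(k):  0  0  0  0  1  1  1  1  2  2  0  0  0  0  1  1  1  1  2
So g(18) = 2.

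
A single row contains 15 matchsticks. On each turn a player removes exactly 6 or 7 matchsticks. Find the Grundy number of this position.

0

Grundy values for subtraction set {6, 7}:
k:     0  1  2  3  4  5  6  7  8  9 10 11 12 13 14 15
g(k):  0  0  0  0  0  0  1  1  1  1  1  1  2  0  0  0
So g(15) = 0.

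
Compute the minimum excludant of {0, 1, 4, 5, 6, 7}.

2

The values 0, 1 are all present; 2 is the first non-negative integer missing from the set.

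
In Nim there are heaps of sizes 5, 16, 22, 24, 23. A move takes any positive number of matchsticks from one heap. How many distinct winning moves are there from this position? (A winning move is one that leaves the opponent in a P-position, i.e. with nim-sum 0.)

1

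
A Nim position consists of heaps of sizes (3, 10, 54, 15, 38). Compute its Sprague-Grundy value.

22

Nim-sum: 3 ⊕ 10 ⊕ 54 ⊕ 15 ⊕ 38 = 22.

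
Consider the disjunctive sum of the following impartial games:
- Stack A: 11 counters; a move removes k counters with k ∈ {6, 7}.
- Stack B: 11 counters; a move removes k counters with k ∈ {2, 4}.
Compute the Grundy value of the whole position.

3

Build the Grundy sequence for stack A with g(k) = mex{g(k−s) : s ∈ {6, 7}, s ≤ k}:
k:     0  1  2  3  4  5  6  7  8  9 10 11
g(k):  0  0  0  0  0  0  1  1  1  1  1  1
So g(11) = 1.
Grundy values for stack B (subtraction set {2, 4}):
g(0) = mex{} = 0
g(1) = mex{} = 0
g(2) = mex{0} = 1
g(3) = mex{0} = 1
g(4) = mex{0,1} = 2
g(5) = mex{0,1} = 2
g(6) = mex{1,2} = 0
g(7) = mex{1,2} = 0
g(8) = mex{0,2} = 1
g(9) = mex{0,2} = 1
g(10) = mex{0,1} = 2
g(11) = mex{0,1} = 2
So g(11) = 2.
The value of a disjunctive sum is the nim-sum of the parts.
Combined value = 1 XOR 2 = 3.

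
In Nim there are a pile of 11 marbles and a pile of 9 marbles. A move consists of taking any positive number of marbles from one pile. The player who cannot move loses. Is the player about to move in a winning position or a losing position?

Winning position

Compute the nim-sum pairwise:
11 ⊕ 9 = 2
The nim-sum is 2 ≠ 0, so this is an N-position: the player to move can win.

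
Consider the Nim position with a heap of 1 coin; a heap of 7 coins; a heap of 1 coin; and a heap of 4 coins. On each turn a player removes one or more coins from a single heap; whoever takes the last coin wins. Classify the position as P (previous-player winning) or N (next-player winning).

Compute the nim-sum pairwise:
1 ⊕ 7 = 6
6 ⊕ 1 = 7
7 ⊕ 4 = 3
The nim-sum is 3 ≠ 0, so this is an N-position: the player to move can win.

N-position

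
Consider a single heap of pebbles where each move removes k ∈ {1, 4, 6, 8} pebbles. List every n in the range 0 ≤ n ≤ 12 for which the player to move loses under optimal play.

Build the Grundy sequence with g(k) = mex{g(k−s) : s ∈ {1, 4, 6, 8}, s ≤ k}:
g(0) = mex{} = 0
g(1) = mex{0} = 1
g(2) = mex{1} = 0
g(3) = mex{0} = 1
g(4) = mex{0,1} = 2
g(5) = mex{1,2} = 0
g(6) = mex{0} = 1
g(7) = mex{1} = 0
g(8) = mex{0,2} = 1
g(9) = mex{0,1} = 2
g(10) = mex{0,1,2} = 3
g(11) = mex{0,1,3} = 2
g(12) = mex{1,2} = 0
The P-positions (g = 0) in 0..12 are 0, 2, 5, 7, 12.

0, 2, 5, 7, 12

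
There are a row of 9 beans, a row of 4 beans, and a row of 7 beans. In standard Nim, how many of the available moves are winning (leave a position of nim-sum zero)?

1

Write each in binary and XOR column by column:
  1001  (9)
  0100  (4)
  0111  (7)
  ----
  1010  (10)
The overall nim-sum is X = 10. A row of size p has a winning move iff p XOR X < p (reduce it to p XOR X).
  9: 9 XOR 10 = 3 < 9 — winning move (to 3).
  4: 4 XOR 10 = 14 ≥ 4 — no move.
  7: 7 XOR 10 = 13 ≥ 7 — no move.
That gives 1 winning move.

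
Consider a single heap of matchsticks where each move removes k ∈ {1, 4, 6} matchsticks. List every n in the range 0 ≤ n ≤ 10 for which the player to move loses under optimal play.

0, 2, 5, 7, 10

Compute g(0), g(1), … for moves {1, 4, 6}:
g(0) = mex{} = 0
g(1) = mex{0} = 1
g(2) = mex{1} = 0
g(3) = mex{0} = 1
g(4) = mex{0,1} = 2
g(5) = mex{1,2} = 0
g(6) = mex{0} = 1
g(7) = mex{1} = 0
g(8) = mex{0,2} = 1
g(9) = mex{0,1} = 2
g(10) = mex{1,2} = 0
The P-positions (g = 0) in 0..10 are 0, 2, 5, 7, 10.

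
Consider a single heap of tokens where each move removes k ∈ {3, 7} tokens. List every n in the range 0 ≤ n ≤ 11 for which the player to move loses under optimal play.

0, 1, 2, 6, 10, 11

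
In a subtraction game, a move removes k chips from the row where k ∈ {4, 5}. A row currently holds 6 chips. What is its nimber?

Grundy values for subtraction set {4, 5}:
k:     0  1  2  3  4  5  6
g(k):  0  0  0  0  1  1  1
So g(6) = 1.

1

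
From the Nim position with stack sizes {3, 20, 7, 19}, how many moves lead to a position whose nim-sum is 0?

3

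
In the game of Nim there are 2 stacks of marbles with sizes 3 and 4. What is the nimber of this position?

7

Bitwise XOR of the heap sizes:
  011  (3)
  100  (4)
  ---
  111  (7)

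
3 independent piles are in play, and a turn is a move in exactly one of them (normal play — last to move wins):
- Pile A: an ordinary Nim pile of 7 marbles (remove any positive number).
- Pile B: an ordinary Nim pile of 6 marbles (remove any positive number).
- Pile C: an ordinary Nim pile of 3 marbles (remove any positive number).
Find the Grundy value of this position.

Pile A is a plain Nim pile of size 7, so its Grundy value is 7.
Pile B is a plain Nim pile of size 6, so its Grundy value is 6.
Pile C is a plain Nim pile of size 3, so its Grundy value is 3.
By the Sprague-Grundy theorem, the Grundy value of a sum of independent games is the XOR of the component values.
Combined value = 7 XOR 6 XOR 3 = 2.

2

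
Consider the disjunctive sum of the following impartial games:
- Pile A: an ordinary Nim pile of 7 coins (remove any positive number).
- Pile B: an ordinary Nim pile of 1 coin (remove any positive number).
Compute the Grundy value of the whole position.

6

Pile A is a plain Nim pile of size 7, so its Grundy value is 7.
Pile B is a plain Nim pile of size 1, so its Grundy value is 1.
By the Sprague-Grundy theorem, the Grundy value of a sum of independent games is the XOR of the component values.
Combined value = 7 ⊕ 1 = 6.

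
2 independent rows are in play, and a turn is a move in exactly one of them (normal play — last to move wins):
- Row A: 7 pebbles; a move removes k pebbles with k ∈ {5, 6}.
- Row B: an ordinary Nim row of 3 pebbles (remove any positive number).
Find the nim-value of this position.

2

Build the Grundy sequence for row A with g(k) = mex{g(k−s) : s ∈ {5, 6}, s ≤ k}:
k:     0  1  2  3  4  5  6  7
g(k):  0  0  0  0  0  1  1  1
So g(7) = 1.
Row B is a plain Nim row of size 3, so its Grundy value is 3.
By the Sprague-Grundy theorem, the Grundy value of a sum of independent games is the XOR of the component values.
Combined value = 1 XOR 3 = 2.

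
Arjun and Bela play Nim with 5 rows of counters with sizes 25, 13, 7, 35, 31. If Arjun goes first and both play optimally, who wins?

Arjun wins

Compute the nim-sum pairwise:
25 ⊕ 13 = 20
20 ⊕ 7 = 19
19 ⊕ 35 = 48
48 ⊕ 31 = 47
The nim-sum is 47 ≠ 0, so this is an N-position: the player to move can win; Arjun has a winning move.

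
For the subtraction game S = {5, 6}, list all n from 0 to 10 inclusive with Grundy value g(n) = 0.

Build the Grundy sequence with g(k) = mex{g(k−s) : s ∈ {5, 6}, s ≤ k}:
g(0) = mex{} = 0
g(1) = mex{} = 0
g(2) = mex{} = 0
g(3) = mex{} = 0
g(4) = mex{} = 0
g(5) = mex{0} = 1
g(6) = mex{0} = 1
g(7) = mex{0} = 1
g(8) = mex{0} = 1
g(9) = mex{0} = 1
g(10) = mex{0,1} = 2
The P-positions (g = 0) in 0..10 are 0, 1, 2, 3, 4.

0, 1, 2, 3, 4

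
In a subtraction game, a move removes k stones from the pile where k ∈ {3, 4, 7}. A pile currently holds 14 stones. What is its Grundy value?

1

Grundy values for subtraction set {3, 4, 7}:
k:     0  1  2  3  4  5  6  7  8  9 10 11 12 13 14
g(k):  0  0  0  1  1  1  2  2  2  3  0  0  0  1  1
So g(14) = 1.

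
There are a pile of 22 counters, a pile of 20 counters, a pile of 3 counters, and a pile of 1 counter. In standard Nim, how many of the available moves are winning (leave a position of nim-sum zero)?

Nim-sum: 22 ⊕ 20 ⊕ 3 ⊕ 1 = 0.
The nim-sum is already 0, so every move leaves a nonzero nim-sum — there are no winning moves.

0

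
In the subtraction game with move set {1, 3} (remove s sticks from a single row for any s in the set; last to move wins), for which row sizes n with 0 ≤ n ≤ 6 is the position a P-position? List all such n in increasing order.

0, 2, 4, 6

Build the Grundy sequence with g(k) = mex{g(k−s) : s ∈ {1, 3}, s ≤ k}:
k:     0  1  2  3  4  5  6
g(k):  0  1  0  1  0  1  0
The P-positions (g = 0) in 0..6 are 0, 2, 4, 6.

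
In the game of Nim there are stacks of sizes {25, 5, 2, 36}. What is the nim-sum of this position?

Nim-sum: 25 XOR 5 XOR 2 XOR 36 = 58.

58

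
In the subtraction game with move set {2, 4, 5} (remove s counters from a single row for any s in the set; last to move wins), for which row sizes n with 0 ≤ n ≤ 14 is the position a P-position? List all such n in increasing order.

0, 1, 7, 8, 14

Compute g(0), g(1), … for moves {2, 4, 5}:
g(0) = mex{} = 0
g(1) = mex{} = 0
g(2) = mex{0} = 1
g(3) = mex{0} = 1
g(4) = mex{0,1} = 2
g(5) = mex{0,1} = 2
g(6) = mex{0,1,2} = 3
g(7) = mex{1,2} = 0
g(8) = mex{1,2,3} = 0
g(9) = mex{0,2} = 1
g(10) = mex{0,2,3} = 1
g(11) = mex{0,1,3} = 2
g(12) = mex{0,1} = 2
g(13) = mex{0,1,2} = 3
g(14) = mex{1,2} = 0
The P-positions (g = 0) in 0..14 are 0, 1, 7, 8, 14.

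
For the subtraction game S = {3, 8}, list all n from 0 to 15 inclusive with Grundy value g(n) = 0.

Build the Grundy sequence with g(k) = mex{g(k−s) : s ∈ {3, 8}, s ≤ k}:
k:     0  1  2  3  4  5  6  7  8  9 10 11 12 13 14 15
g(k):  0  0  0  1  1  1  0  0  2  1  1  0  0  0  1  1
The P-positions (g = 0) in 0..15 are 0, 1, 2, 6, 7, 11, 12, 13.

0, 1, 2, 6, 7, 11, 12, 13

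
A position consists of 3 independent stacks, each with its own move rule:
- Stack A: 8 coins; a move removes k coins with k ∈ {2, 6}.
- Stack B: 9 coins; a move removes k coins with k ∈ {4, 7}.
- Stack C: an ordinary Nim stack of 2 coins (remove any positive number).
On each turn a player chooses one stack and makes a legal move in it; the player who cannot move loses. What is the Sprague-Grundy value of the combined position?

For stack A, compute g(0), g(1), … with moves {2, 6}:
g(0) = mex{} = 0
g(1) = mex{} = 0
g(2) = mex{0} = 1
g(3) = mex{0} = 1
g(4) = mex{1} = 0
g(5) = mex{1} = 0
g(6) = mex{0} = 1
g(7) = mex{0} = 1
g(8) = mex{1} = 0
So g(8) = 0.
Build the Grundy sequence for stack B with g(k) = mex{g(k−s) : s ∈ {4, 7}, s ≤ k}:
k:     0  1  2  3  4  5  6  7  8  9
g(k):  0  0  0  0  1  1  1  1  2  2
So g(9) = 2.
Stack C is a plain Nim stack of size 2, so its Grundy value is 2.
By the Sprague-Grundy theorem, the Grundy value of a sum of independent games is the XOR of the component values.
Combined value = 0 ⊕ 2 ⊕ 2 = 0.

0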